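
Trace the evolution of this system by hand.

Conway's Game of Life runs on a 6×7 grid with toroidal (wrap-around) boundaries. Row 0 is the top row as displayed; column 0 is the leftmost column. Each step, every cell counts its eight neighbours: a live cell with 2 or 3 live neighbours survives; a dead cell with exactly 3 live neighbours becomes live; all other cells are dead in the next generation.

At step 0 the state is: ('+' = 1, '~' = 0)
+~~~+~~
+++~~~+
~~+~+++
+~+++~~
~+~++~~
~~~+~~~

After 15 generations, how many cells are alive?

4

step 0: +~~~+~~
+++~~~+
~~+~+++
+~+++~~
~+~++~~
~~~+~~~
step 1: +~++~~+
~~+~+~~
~~~~+~~
+~~~~~+
~+~~~~~
~~++~~~
step 2: ~~~~+~~
~++~++~
~~~+~+~
+~~~~~~
+++~~~~
+~~+~~~
step 3: ~++~++~
~~+~~+~
~+++~++
+~+~~~+
+~+~~~+
+~++~~~
step 4: ~~~~+++
+~~~~~~
~~~+++~
~~~~~~~
~~+~~~~
+~~~++~
step 5: +~~~+~~
~~~+~~~
~~~~+~~
~~~++~~
~~~~~~~
~~~++~~
step 6: ~~~~+~~
~~~++~~
~~~~+~~
~~~++~~
~~~~~~~
~~~++~~
step 7: ~~~~~+~
~~~+++~
~~~~~+~
~~~++~~
~~~~~~~
~~~++~~
step 8: ~~~~~+~
~~~~~++
~~~~~+~
~~~~+~~
~~~~~~~
~~~~+~~
step 9: ~~~~+++
~~~~+++
~~~~+++
~~~~~~~
~~~~~~~
~~~~~~~
step 10: ~~~~+~+
+~~+~~~
~~~~+~+
~~~~~+~
~~~~~~~
~~~~~+~
step 11: ~~~~+++
+~~++~+
~~~~+++
~~~~~+~
~~~~~~~
~~~~~+~
step 12: +~~+~~~
+~~+~~~
+~~+~~~
~~~~+++
~~~~~~~
~~~~+++
step 13: +~~+~+~
+++++~+
+~~+~+~
~~~~+++
~~~~~~~
~~~~+++
step 14: ~~~~~~~
~~~~~~~
~~~~~~~
~~~~+++
~~~~~~~
~~~~+++
step 15: ~~~~~+~
~~~~~~~
~~~~~+~
~~~~~+~
~~~~~~~
~~~~~+~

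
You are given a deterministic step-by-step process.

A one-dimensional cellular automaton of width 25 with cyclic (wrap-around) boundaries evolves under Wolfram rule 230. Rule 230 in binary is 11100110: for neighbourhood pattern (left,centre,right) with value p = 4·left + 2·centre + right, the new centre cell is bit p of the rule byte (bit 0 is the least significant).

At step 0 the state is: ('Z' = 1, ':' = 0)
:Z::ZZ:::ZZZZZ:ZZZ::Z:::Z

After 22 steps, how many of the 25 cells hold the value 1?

21

t=0: :Z::ZZ:::ZZZZZ:ZZZ::Z:::Z
t=1: ZZ:Z:Z::Z:ZZZZZ:ZZ:ZZ::ZZ
t=2: ZZZZZZ:ZZZ:ZZZZZ:ZZ:Z:Z:Z
t=3: ZZZZZZZ:ZZZ:ZZZZZ:ZZZZZZ:
t=4: :ZZZZZZZ:ZZZ:ZZZZZ:ZZZZZZ
t=5: Z:ZZZZZZZ:ZZZ:ZZZZZ:ZZZZZ
t=6: ZZ:ZZZZZZZ:ZZZ:ZZZZZ:ZZZZ
t=7: ZZZ:ZZZZZZZ:ZZZ:ZZZZZ:ZZZ
t=8: ZZZZ:ZZZZZZZ:ZZZ:ZZZZZ:ZZ
t=9: ZZZZZ:ZZZZZZZ:ZZZ:ZZZZZ:Z
t=10: ZZZZZZ:ZZZZZZZ:ZZZ:ZZZZZ:
t=11: :ZZZZZZ:ZZZZZZZ:ZZZ:ZZZZZ
t=12: Z:ZZZZZZ:ZZZZZZZ:ZZZ:ZZZZ
t=13: ZZ:ZZZZZZ:ZZZZZZZ:ZZZ:ZZZ
t=14: ZZZ:ZZZZZZ:ZZZZZZZ:ZZZ:ZZ
t=15: ZZZZ:ZZZZZZ:ZZZZZZZ:ZZZ:Z
t=16: ZZZZZ:ZZZZZZ:ZZZZZZZ:ZZZ:
t=17: :ZZZZZ:ZZZZZZ:ZZZZZZZ:ZZZ
t=18: Z:ZZZZZ:ZZZZZZ:ZZZZZZZ:ZZ
t=19: ZZ:ZZZZZ:ZZZZZZ:ZZZZZZZ:Z
t=20: ZZZ:ZZZZZ:ZZZZZZ:ZZZZZZZ:
t=21: :ZZZ:ZZZZZ:ZZZZZZ:ZZZZZZZ
t=22: Z:ZZZ:ZZZZZ:ZZZZZZ:ZZZZZZ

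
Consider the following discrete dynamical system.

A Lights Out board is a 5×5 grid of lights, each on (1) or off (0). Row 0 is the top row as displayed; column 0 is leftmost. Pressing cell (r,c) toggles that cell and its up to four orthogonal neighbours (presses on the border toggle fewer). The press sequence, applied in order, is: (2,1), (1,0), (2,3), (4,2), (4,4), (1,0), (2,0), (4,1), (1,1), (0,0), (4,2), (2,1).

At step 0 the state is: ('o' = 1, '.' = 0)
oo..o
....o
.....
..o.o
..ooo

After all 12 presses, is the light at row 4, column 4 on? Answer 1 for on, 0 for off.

step 0: oo..o
....o
.....
..o.o
..ooo
step 1: oo..o
.o..o
ooo..
.oo.o
..ooo
step 2: .o..o
o...o
.oo..
.oo.o
..ooo
step 3: .o..o
o..oo
.o.oo
.oooo
..ooo
step 4: .o..o
o..oo
.o.oo
.o.oo
.o..o
step 5: .o..o
o..oo
.o.oo
.o.o.
.o.o.
step 6: oo..o
.o.oo
oo.oo
.o.o.
.o.o.
step 7: oo..o
oo.oo
...oo
oo.o.
.o.o.
step 8: oo..o
oo.oo
...oo
o..o.
o.oo.
step 9: o...o
..ooo
.o.oo
o..o.
o.oo.
step 10: .o..o
o.ooo
.o.oo
o..o.
o.oo.
step 11: .o..o
o.ooo
.o.oo
o.oo.
oo...
step 12: .o..o
ooooo
o.ooo
oooo.
oo...

0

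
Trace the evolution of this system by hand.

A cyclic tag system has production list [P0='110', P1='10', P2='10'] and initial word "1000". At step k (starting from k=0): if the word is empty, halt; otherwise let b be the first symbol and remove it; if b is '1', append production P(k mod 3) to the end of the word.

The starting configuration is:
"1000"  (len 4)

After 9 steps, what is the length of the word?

4

k=0  "1000"  (len 4)
k=1  "000110"  (len 6)
k=2  "00110"  (len 5)
k=3  "0110"  (len 4)
k=4  "110"  (len 3)
k=5  "1010"  (len 4)
k=6  "01010"  (len 5)
k=7  "1010"  (len 4)
k=8  "01010"  (len 5)
k=9  "1010"  (len 4)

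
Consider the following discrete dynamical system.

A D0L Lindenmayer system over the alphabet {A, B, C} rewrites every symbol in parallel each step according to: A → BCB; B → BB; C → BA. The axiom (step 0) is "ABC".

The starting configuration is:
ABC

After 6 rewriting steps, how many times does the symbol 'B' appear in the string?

253

step 0: ABC
step 1: BCBBBBA
step 2: BBBABBBBBBBBBCB
step 3: BBBBBBBCBBBBBBBBBBBBBBBBBBBBABB
step 4: BBBBBBBBBBBBBBBABBBBBBBBBBBBBBBBBBBBBBBBBBBBBBBBBBBBBBBBBCBBBBB
step 5: BBBBBBBBBBBBBBBBBBBBBBBBBBBBBBBCBBBBBBBBBBBBBBBBBBBBBBBBBB…BBBBBBBBBBBBBBBBBBBBBBBBBBBBBBBBBBBBBBBBBBBBBBBABBBBBBBBBB  (len 127)
step 6: BBBBBBBBBBBBBBBBBBBBBBBBBBBBBBBBBBBBBBBBBBBBBBBBBBBBBBBBBB…BBBBBBBBBBBBBBBBBBBBBBBBBBBBBBBBBBBBCBBBBBBBBBBBBBBBBBBBBB  (len 255)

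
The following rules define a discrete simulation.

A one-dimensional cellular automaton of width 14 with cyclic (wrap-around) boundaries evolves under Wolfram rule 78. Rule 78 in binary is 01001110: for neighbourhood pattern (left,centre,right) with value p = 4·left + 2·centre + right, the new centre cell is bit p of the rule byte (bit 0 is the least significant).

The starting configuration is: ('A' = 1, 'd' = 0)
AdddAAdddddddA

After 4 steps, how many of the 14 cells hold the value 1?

0) AdddAAdddddddA
1) AddAAAddddddAA
2) AdAAdAdddddAAd
3) AdAAdAddddAAAd
4) AdAAdAdddAAdAd

7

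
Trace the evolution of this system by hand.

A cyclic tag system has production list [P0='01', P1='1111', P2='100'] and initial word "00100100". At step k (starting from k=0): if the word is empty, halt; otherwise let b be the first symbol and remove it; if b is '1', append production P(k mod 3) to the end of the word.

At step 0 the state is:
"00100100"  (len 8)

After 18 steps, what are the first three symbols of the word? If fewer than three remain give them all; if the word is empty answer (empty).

001

0) "00100100"  (len 8)
1) "0100100"  (len 7)
2) "100100"  (len 6)
3) "00100100"  (len 8)
4) "0100100"  (len 7)
5) "100100"  (len 6)
6) "00100100"  (len 8)
7) "0100100"  (len 7)
8) "100100"  (len 6)
9) "00100100"  (len 8)
10) "0100100"  (len 7)
11) "100100"  (len 6)
12) "00100100"  (len 8)
13) "0100100"  (len 7)
14) "100100"  (len 6)
15) "00100100"  (len 8)
16) "0100100"  (len 7)
17) "100100"  (len 6)
18) "00100100"  (len 8)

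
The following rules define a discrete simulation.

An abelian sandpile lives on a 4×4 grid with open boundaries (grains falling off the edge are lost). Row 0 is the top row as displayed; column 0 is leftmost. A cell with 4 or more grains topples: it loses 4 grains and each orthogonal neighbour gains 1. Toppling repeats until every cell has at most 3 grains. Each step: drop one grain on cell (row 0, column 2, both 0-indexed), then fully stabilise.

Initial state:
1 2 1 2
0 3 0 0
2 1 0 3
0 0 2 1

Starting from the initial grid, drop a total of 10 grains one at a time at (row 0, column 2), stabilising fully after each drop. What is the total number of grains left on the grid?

22

[0] 1 2 1 2
0 3 0 0
2 1 0 3
0 0 2 1
[1] 1 2 2 2
0 3 0 0
2 1 0 3
0 0 2 1
[2] 1 2 3 2
0 3 0 0
2 1 0 3
0 0 2 1
[3] 1 3 0 3
0 3 1 0
2 1 0 3
0 0 2 1
[4] 1 3 1 3
0 3 1 0
2 1 0 3
0 0 2 1
[5] 1 3 2 3
0 3 1 0
2 1 0 3
0 0 2 1
[6] 1 3 3 3
0 3 1 0
2 1 0 3
0 0 2 1
[7] 2 1 2 0
1 0 3 1
2 2 0 3
0 0 2 1
[8] 2 1 3 0
1 0 3 1
2 2 0 3
0 0 2 1
[9] 2 2 1 1
1 1 0 2
2 2 1 3
0 0 2 1
[10] 2 2 2 1
1 1 0 2
2 2 1 3
0 0 2 1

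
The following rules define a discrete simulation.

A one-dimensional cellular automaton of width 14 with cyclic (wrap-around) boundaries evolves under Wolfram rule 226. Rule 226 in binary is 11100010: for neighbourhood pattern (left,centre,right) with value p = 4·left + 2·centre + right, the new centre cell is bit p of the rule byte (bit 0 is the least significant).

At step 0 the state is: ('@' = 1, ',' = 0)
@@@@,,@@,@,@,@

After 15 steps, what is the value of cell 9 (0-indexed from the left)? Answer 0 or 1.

0

k=0  @@@@,,@@,@,@,@
k=1  @@@@,@,@@,@,@,
k=2  ,@@@@,@,@@,@,@
k=3  @,@@@@,@,@@,@,
k=4  ,@,@@@@,@,@@,@
k=5  @,@,@@@@,@,@@,
k=6  ,@,@,@@@@,@,@@
k=7  @,@,@,@@@@,@,@
k=8  @@,@,@,@@@@,@,
k=9  ,@@,@,@,@@@@,@
k=10  @,@@,@,@,@@@@,
k=11  ,@,@@,@,@,@@@@
k=12  @,@,@@,@,@,@@@
k=13  @@,@,@@,@,@,@@
k=14  @@@,@,@@,@,@,@
k=15  @@@@,@,@@,@,@,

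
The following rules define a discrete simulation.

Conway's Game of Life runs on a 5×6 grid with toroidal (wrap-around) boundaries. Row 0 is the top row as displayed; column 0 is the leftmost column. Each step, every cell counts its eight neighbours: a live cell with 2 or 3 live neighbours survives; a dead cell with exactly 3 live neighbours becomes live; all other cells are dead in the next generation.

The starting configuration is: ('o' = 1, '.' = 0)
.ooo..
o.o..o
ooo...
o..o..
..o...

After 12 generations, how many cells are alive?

gen 0: .ooo..
o.o..o
ooo...
o..o..
..o...
gen 1: o..o..
.....o
..oo..
o..o..
......
gen 2: ......
..ooo.
..ooo.
..oo..
......
gen 3: ...o..
..o.o.
.o....
..o.o.
......
gen 4: ...o..
..oo..
.oo...
......
...o..
gen 5: ...oo.
.o.o..
.ooo..
..o...
......
gen 6: ..ooo.
.o....
.o.o..
.ooo..
...o..
gen 7: ..ooo.
.o..o.
oo.o..
.o.oo.
.o....
gen 8: .oooo.
oo..oo
oo.o.o
.o.oo.
.o....
gen 9: ...oo.
......
...o..
.o.ooo
oo....
gen 10: ......
...oo.
..oo..
.o.ooo
oo....
gen 11: ......
..ooo.
.....o
.o.ooo
ooo.oo
gen 12: o.....
...oo.
o....o
.o.o..
.oo...

9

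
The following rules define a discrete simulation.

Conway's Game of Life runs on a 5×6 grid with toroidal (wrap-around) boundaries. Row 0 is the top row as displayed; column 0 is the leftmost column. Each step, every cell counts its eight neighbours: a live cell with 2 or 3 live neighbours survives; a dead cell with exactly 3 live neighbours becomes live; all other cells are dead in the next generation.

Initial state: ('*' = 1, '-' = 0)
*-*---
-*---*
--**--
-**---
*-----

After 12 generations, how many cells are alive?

13

gen 0: *-*---
-*---*
--**--
-**---
*-----
gen 1: *----*
**-*--
*--*--
-***--
*-*---
gen 2: --*--*
-**-*-
*--**-
*--*--
*-**-*
gen 3: -----*
***-*-
*---*-
*-----
*-**-*
gen 4: ------
**-**-
*--*--
*--**-
**--**
gen 5: --**--
******
*-----
--**--
**-**-
gen 6: ------
*---**
*-----
*-****
-*--*-
gen 7: *---*-
*----*
------
*-***-
***-*-
gen 8: ---**-
*----*
**-**-
*-*-*-
*-*-*-
gen 9: **-**-
***---
--***-
*-*-*-
--*-*-
gen 10: *---*-
*-----
*---*-
--*-*-
*-*-*-
gen 11: *--*--
**----
-*-*--
----*-
----*-
gen 12: **---*
**----
***---
---**-
---***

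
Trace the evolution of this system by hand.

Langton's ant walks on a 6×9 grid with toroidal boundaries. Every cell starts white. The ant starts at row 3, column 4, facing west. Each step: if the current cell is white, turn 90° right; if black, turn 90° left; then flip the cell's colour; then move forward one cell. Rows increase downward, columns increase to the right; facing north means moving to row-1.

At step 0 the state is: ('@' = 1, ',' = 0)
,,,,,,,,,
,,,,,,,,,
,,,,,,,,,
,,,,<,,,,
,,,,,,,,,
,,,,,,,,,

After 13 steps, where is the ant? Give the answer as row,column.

4,4

[0] ,,,,,,,,,
,,,,,,,,,
,,,,,,,,,
,,,,<,,,,
,,,,,,,,,
,,,,,,,,,
[1] ,,,,,,,,,
,,,,,,,,,
,,,,^,,,,
,,,,@,,,,
,,,,,,,,,
,,,,,,,,,
[2] ,,,,,,,,,
,,,,,,,,,
,,,,@>,,,
,,,,@,,,,
,,,,,,,,,
,,,,,,,,,
[3] ,,,,,,,,,
,,,,,,,,,
,,,,@@,,,
,,,,@v,,,
,,,,,,,,,
,,,,,,,,,
[4] ,,,,,,,,,
,,,,,,,,,
,,,,@@,,,
,,,,<@,,,
,,,,,,,,,
,,,,,,,,,
[5] ,,,,,,,,,
,,,,,,,,,
,,,,@@,,,
,,,,,@,,,
,,,,v,,,,
,,,,,,,,,
[6] ,,,,,,,,,
,,,,,,,,,
,,,,@@,,,
,,,,,@,,,
,,,<@,,,,
,,,,,,,,,
[7] ,,,,,,,,,
,,,,,,,,,
,,,,@@,,,
,,,^,@,,,
,,,@@,,,,
,,,,,,,,,
[8] ,,,,,,,,,
,,,,,,,,,
,,,,@@,,,
,,,@>@,,,
,,,@@,,,,
,,,,,,,,,
[9] ,,,,,,,,,
,,,,,,,,,
,,,,@@,,,
,,,@@@,,,
,,,@v,,,,
,,,,,,,,,
[10] ,,,,,,,,,
,,,,,,,,,
,,,,@@,,,
,,,@@@,,,
,,,@,>,,,
,,,,,,,,,
[11] ,,,,,,,,,
,,,,,,,,,
,,,,@@,,,
,,,@@@,,,
,,,@,@,,,
,,,,,v,,,
[12] ,,,,,,,,,
,,,,,,,,,
,,,,@@,,,
,,,@@@,,,
,,,@,@,,,
,,,,<@,,,
[13] ,,,,,,,,,
,,,,,,,,,
,,,,@@,,,
,,,@@@,,,
,,,@^@,,,
,,,,@@,,,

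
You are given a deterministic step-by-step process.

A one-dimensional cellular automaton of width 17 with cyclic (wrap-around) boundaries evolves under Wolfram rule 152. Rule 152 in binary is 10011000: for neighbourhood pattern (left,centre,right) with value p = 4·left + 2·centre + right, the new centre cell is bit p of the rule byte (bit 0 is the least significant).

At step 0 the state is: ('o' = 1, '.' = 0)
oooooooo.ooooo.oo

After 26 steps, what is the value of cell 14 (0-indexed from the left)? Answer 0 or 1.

0

[0] oooooooo.ooooo.oo
[1] ooooooo..oooo..oo
[2] oooooo.o.ooo.o.oo
[3] ooooo....oo....oo
[4] oooo.o...o.o...oo
[5] ooo...o.....o..oo
[6] oo.o...o.....o.oo
[7] o...o...o......oo
[8] .o...o...o.....oo
[9] ..o...o...o....o.
[10] ...o...o...o....o
[11] o...o...o...o....
[12] .o...o...o...o...
[13] ..o...o...o...o..
[14] ...o...o...o...o.
[15] ....o...o...o...o
[16] o....o...o...o...
[17] .o....o...o...o..
[18] ..o....o...o...o.
[19] ...o....o...o...o
[20] o...o....o...o...
[21] .o...o....o...o..
[22] ..o...o....o...o.
[23] ...o...o....o...o
[24] o...o...o....o...
[25] .o...o...o....o..
[26] ..o...o...o....o.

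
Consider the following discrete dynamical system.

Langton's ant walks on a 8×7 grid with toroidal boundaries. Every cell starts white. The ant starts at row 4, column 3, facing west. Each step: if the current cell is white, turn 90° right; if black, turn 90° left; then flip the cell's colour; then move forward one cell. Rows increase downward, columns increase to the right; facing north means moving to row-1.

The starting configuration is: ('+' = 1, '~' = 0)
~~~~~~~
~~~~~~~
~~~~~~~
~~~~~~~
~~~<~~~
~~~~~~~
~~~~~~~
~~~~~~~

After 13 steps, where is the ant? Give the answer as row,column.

t=0: ~~~~~~~
~~~~~~~
~~~~~~~
~~~~~~~
~~~<~~~
~~~~~~~
~~~~~~~
~~~~~~~
t=1: ~~~~~~~
~~~~~~~
~~~~~~~
~~~^~~~
~~~+~~~
~~~~~~~
~~~~~~~
~~~~~~~
t=2: ~~~~~~~
~~~~~~~
~~~~~~~
~~~+>~~
~~~+~~~
~~~~~~~
~~~~~~~
~~~~~~~
t=3: ~~~~~~~
~~~~~~~
~~~~~~~
~~~++~~
~~~+v~~
~~~~~~~
~~~~~~~
~~~~~~~
t=4: ~~~~~~~
~~~~~~~
~~~~~~~
~~~++~~
~~~<+~~
~~~~~~~
~~~~~~~
~~~~~~~
t=5: ~~~~~~~
~~~~~~~
~~~~~~~
~~~++~~
~~~~+~~
~~~v~~~
~~~~~~~
~~~~~~~
t=6: ~~~~~~~
~~~~~~~
~~~~~~~
~~~++~~
~~~~+~~
~~<+~~~
~~~~~~~
~~~~~~~
t=7: ~~~~~~~
~~~~~~~
~~~~~~~
~~~++~~
~~^~+~~
~~++~~~
~~~~~~~
~~~~~~~
t=8: ~~~~~~~
~~~~~~~
~~~~~~~
~~~++~~
~~+>+~~
~~++~~~
~~~~~~~
~~~~~~~
t=9: ~~~~~~~
~~~~~~~
~~~~~~~
~~~++~~
~~+++~~
~~+v~~~
~~~~~~~
~~~~~~~
t=10: ~~~~~~~
~~~~~~~
~~~~~~~
~~~++~~
~~+++~~
~~+~>~~
~~~~~~~
~~~~~~~
t=11: ~~~~~~~
~~~~~~~
~~~~~~~
~~~++~~
~~+++~~
~~+~+~~
~~~~v~~
~~~~~~~
t=12: ~~~~~~~
~~~~~~~
~~~~~~~
~~~++~~
~~+++~~
~~+~+~~
~~~<+~~
~~~~~~~
t=13: ~~~~~~~
~~~~~~~
~~~~~~~
~~~++~~
~~+++~~
~~+^+~~
~~~++~~
~~~~~~~

5,3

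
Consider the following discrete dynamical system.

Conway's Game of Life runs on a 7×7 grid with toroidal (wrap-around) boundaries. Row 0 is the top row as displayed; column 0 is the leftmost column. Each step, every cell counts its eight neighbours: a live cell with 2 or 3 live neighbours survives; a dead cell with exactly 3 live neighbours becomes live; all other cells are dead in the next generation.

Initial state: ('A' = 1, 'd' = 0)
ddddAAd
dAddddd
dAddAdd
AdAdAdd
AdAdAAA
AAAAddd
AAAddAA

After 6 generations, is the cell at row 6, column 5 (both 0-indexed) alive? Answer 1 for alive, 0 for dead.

0) ddddAAd
dAddddd
dAddAdd
AdAdAdd
AdAdAAA
AAAAddd
AAAddAA
1) ddAdAAd
ddddAAd
AAAAddd
AdAdAdd
ddddAAd
ddddddd
dddddAd
2) dddAddA
dddddAA
AdAddAA
AdAdAAA
dddAAAd
ddddAAd
ddddAAd
3) ddddddA
ddddAdd
dddAddd
AdAdddd
ddddddd
ddddddA
dddAddA
4) dddddAd
ddddddd
dddAddd
ddddddd
ddddddd
ddddddd
AddddAA
5) dddddAd
ddddddd
ddddddd
ddddddd
ddddddd
ddddddA
dddddAA
6) dddddAA
ddddddd
ddddddd
ddddddd
ddddddd
dddddAA
dddddAA

1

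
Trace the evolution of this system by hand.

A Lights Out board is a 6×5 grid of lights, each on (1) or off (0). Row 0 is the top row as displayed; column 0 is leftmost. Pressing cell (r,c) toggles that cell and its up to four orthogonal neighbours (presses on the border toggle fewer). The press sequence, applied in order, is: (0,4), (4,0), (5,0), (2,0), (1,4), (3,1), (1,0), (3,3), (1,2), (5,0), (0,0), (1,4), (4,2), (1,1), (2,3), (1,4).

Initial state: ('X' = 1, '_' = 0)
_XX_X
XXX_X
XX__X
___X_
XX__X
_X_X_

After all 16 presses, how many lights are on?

20

gen 0: _XX_X
XXX_X
XX__X
___X_
XX__X
_X_X_
gen 1: _XXX_
XXX__
XX__X
___X_
XX__X
_X_X_
gen 2: _XXX_
XXX__
XX__X
X__X_
____X
XX_X_
gen 3: _XXX_
XXX__
XX__X
X__X_
X___X
___X_
gen 4: _XXX_
_XX__
____X
___X_
X___X
___X_
gen 5: _XXXX
_XXXX
_____
___X_
X___X
___X_
gen 6: _XXXX
_XXXX
_X___
XXXX_
XX__X
___X_
gen 7: XXXXX
X_XXX
XX___
XXXX_
XX__X
___X_
gen 8: XXXXX
X_XXX
XX_X_
XX__X
XX_XX
___X_
gen 9: XX_XX
XX__X
XXXX_
XX__X
XX_XX
___X_
gen 10: XX_XX
XX__X
XXXX_
XX__X
_X_XX
XX_X_
gen 11: ___XX
_X__X
XXXX_
XX__X
_X_XX
XX_X_
gen 12: ___X_
_X_X_
XXXXX
XX__X
_X_XX
XX_X_
gen 13: ___X_
_X_X_
XXXXX
XXX_X
__X_X
XXXX_
gen 14: _X_X_
X_XX_
X_XXX
XXX_X
__X_X
XXXX_
gen 15: _X_X_
X_X__
X____
XXXXX
__X_X
XXXX_
gen 16: _X_XX
X_XXX
X___X
XXXXX
__X_X
XXXX_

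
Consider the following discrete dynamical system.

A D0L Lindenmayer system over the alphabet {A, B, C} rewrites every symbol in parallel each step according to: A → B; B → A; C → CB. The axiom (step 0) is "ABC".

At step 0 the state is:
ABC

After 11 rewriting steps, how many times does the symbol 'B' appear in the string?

7

step 0: ABC
step 1: BACB
step 2: ABCBA
step 3: BACBAB
step 4: ABCBABA
step 5: BACBABAB
step 6: ABCBABABA
step 7: BACBABABAB
step 8: ABCBABABABA
step 9: BACBABABABAB
step 10: ABCBABABABABA
step 11: BACBABABABABAB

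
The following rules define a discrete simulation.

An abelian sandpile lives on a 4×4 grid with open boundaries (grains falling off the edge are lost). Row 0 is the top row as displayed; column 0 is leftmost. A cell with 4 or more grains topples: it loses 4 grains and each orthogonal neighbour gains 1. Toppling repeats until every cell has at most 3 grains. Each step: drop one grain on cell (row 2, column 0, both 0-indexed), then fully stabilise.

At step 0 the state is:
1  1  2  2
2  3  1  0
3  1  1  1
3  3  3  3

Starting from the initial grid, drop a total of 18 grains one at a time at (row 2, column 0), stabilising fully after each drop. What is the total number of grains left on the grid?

31

0) 1  1  2  2
2  3  1  0
3  1  1  1
3  3  3  3
1) 1  1  2  2
3  3  1  0
1  3  2  2
1  1  1  0
2) 1  1  2  2
3  3  1  0
2  3  2  2
1  1  1  0
3) 1  1  2  2
3  3  1  0
3  3  2  2
1  1  1  0
4) 2  2  2  2
1  1  2  0
2  1  3  2
2  2  1  0
5) 2  2  2  2
1  1  2  0
3  1  3  2
2  2  1  0
6) 2  2  2  2
2  1  2  0
0  2  3  2
3  2  1  0
7) 2  2  2  2
2  1  2  0
1  2  3  2
3  2  1  0
8) 2  2  2  2
2  1  2  0
2  2  3  2
3  2  1  0
9) 2  2  2  2
2  1  2  0
3  2  3  2
3  2  1  0
10) 2  2  2  2
3  1  2  0
1  3  3  2
0  3  1  0
11) 2  2  2  2
3  1  2  0
2  3  3  2
0  3  1  0
12) 2  2  2  2
3  1  2  0
3  3  3  2
0  3  1  0
13) 3  2  2  2
0  3  3  0
2  2  0  3
2  0  3  0
14) 3  2  2  2
0  3  3  0
3  2  0  3
2  0  3  0
15) 3  2  2  2
1  3  3  0
0  3  0  3
3  0  3  0
16) 3  2  2  2
1  3  3  0
1  3  0  3
3  0  3  0
17) 3  2  2  2
1  3  3  0
2  3  0  3
3  0  3  0
18) 3  2  2  2
1  3  3  0
3  3  0  3
3  0  3  0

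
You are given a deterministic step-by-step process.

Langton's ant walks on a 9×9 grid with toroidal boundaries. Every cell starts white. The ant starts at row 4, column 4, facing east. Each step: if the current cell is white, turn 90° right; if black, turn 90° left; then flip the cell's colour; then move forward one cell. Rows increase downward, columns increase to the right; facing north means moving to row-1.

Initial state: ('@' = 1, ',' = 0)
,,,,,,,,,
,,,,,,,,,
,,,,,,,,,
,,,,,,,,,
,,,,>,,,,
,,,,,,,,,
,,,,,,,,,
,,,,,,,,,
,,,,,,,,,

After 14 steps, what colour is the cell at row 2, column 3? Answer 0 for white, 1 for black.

1

step 0: ,,,,,,,,,
,,,,,,,,,
,,,,,,,,,
,,,,,,,,,
,,,,>,,,,
,,,,,,,,,
,,,,,,,,,
,,,,,,,,,
,,,,,,,,,
step 1: ,,,,,,,,,
,,,,,,,,,
,,,,,,,,,
,,,,,,,,,
,,,,@,,,,
,,,,v,,,,
,,,,,,,,,
,,,,,,,,,
,,,,,,,,,
step 2: ,,,,,,,,,
,,,,,,,,,
,,,,,,,,,
,,,,,,,,,
,,,,@,,,,
,,,<@,,,,
,,,,,,,,,
,,,,,,,,,
,,,,,,,,,
step 3: ,,,,,,,,,
,,,,,,,,,
,,,,,,,,,
,,,,,,,,,
,,,^@,,,,
,,,@@,,,,
,,,,,,,,,
,,,,,,,,,
,,,,,,,,,
step 4: ,,,,,,,,,
,,,,,,,,,
,,,,,,,,,
,,,,,,,,,
,,,@>,,,,
,,,@@,,,,
,,,,,,,,,
,,,,,,,,,
,,,,,,,,,
step 5: ,,,,,,,,,
,,,,,,,,,
,,,,,,,,,
,,,,^,,,,
,,,@,,,,,
,,,@@,,,,
,,,,,,,,,
,,,,,,,,,
,,,,,,,,,
step 6: ,,,,,,,,,
,,,,,,,,,
,,,,,,,,,
,,,,@>,,,
,,,@,,,,,
,,,@@,,,,
,,,,,,,,,
,,,,,,,,,
,,,,,,,,,
step 7: ,,,,,,,,,
,,,,,,,,,
,,,,,,,,,
,,,,@@,,,
,,,@,v,,,
,,,@@,,,,
,,,,,,,,,
,,,,,,,,,
,,,,,,,,,
step 8: ,,,,,,,,,
,,,,,,,,,
,,,,,,,,,
,,,,@@,,,
,,,@<@,,,
,,,@@,,,,
,,,,,,,,,
,,,,,,,,,
,,,,,,,,,
step 9: ,,,,,,,,,
,,,,,,,,,
,,,,,,,,,
,,,,^@,,,
,,,@@@,,,
,,,@@,,,,
,,,,,,,,,
,,,,,,,,,
,,,,,,,,,
step 10: ,,,,,,,,,
,,,,,,,,,
,,,,,,,,,
,,,<,@,,,
,,,@@@,,,
,,,@@,,,,
,,,,,,,,,
,,,,,,,,,
,,,,,,,,,
step 11: ,,,,,,,,,
,,,,,,,,,
,,,^,,,,,
,,,@,@,,,
,,,@@@,,,
,,,@@,,,,
,,,,,,,,,
,,,,,,,,,
,,,,,,,,,
step 12: ,,,,,,,,,
,,,,,,,,,
,,,@>,,,,
,,,@,@,,,
,,,@@@,,,
,,,@@,,,,
,,,,,,,,,
,,,,,,,,,
,,,,,,,,,
step 13: ,,,,,,,,,
,,,,,,,,,
,,,@@,,,,
,,,@v@,,,
,,,@@@,,,
,,,@@,,,,
,,,,,,,,,
,,,,,,,,,
,,,,,,,,,
step 14: ,,,,,,,,,
,,,,,,,,,
,,,@@,,,,
,,,<@@,,,
,,,@@@,,,
,,,@@,,,,
,,,,,,,,,
,,,,,,,,,
,,,,,,,,,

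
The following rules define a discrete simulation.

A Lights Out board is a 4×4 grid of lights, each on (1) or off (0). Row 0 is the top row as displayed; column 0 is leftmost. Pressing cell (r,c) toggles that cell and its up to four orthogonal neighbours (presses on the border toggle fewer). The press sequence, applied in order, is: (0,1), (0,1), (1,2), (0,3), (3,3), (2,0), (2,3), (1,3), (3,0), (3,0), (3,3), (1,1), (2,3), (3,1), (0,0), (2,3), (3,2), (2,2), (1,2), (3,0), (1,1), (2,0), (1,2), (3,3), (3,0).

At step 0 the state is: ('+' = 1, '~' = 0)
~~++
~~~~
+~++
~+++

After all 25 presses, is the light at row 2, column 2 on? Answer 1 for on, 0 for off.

step 0: ~~++
~~~~
+~++
~+++
step 1: ++~+
~+~~
+~++
~+++
step 2: ~~++
~~~~
+~++
~+++
step 3: ~~~+
~+++
+~~+
~+++
step 4: ~~+~
~++~
+~~+
~+++
step 5: ~~+~
~++~
+~~~
~+~~
step 6: ~~+~
+++~
~+~~
++~~
step 7: ~~+~
++++
~+++
++~+
step 8: ~~++
++~~
~++~
++~+
step 9: ~~++
++~~
+++~
~~~+
step 10: ~~++
++~~
~++~
++~+
step 11: ~~++
++~~
~+++
+++~
step 12: ~+++
~~+~
~~++
+++~
step 13: ~+++
~~++
~~~~
++++
step 14: ~+++
~~++
~+~~
~~~+
step 15: +~++
+~++
~+~~
~~~+
step 16: +~++
+~+~
~+++
~~~~
step 17: +~++
+~+~
~+~+
~+++
step 18: +~++
+~~~
~~+~
~+~+
step 19: +~~+
++++
~~~~
~+~+
step 20: +~~+
++++
+~~~
+~~+
step 21: ++~+
~~~+
++~~
+~~+
step 22: ++~+
+~~+
~~~~
~~~+
step 23: ++++
+++~
~~+~
~~~+
step 24: ++++
+++~
~~++
~~+~
step 25: ++++
+++~
+~++
+++~

1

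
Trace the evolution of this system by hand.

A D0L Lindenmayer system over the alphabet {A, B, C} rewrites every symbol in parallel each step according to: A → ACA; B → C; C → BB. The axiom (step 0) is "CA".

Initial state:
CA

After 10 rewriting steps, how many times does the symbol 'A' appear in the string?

gen 0: CA
gen 1: BBACA
gen 2: CCACABBACA
gen 3: BBBBACABBACACCACABBACA
gen 4: CCCCACABBACACCACABBACABBBBACABBACACCACABBACA
gen 5: BBBBBBBBACABBACACCACABBACABBBBACABBACACCACABBACACCCCACABBACACCACABBACABBBBACABBACACCACABBACA
gen 6: CCCCCCCCACABBACACCACABBACABBBBACABBACACCACABBACACCCCACABBA…BACACCACABBACACCCCACABBACACCACABBACABBBBACABBACACCACABBACA  (len 184)
gen 7: BBBBBBBBBBBBBBBBACABBACACCACABBACABBBBACABBACACCACABBACACC…BACACCACABBACACCCCACABBACACCACABBACABBBBACABBACACCACABBACA  (len 376)
gen 8: CCCCCCCCCCCCCCCCACABBACACCACABBACABBBBACABBACACCACABBACACC…BACACCACABBACACCCCACABBACACCACABBACABBBBACABBACACCACABBACA  (len 752)
gen 9: BBBBBBBBBBBBBBBBBBBBBBBBBBBBBBBBACABBACACCACABBACABBBBACAB…BACACCACABBACACCCCACABBACACCACABBACABBBBACABBACACCACABBACA  (len 1520)
gen 10: CCCCCCCCCCCCCCCCCCCCCCCCCCCCCCCCACABBACACCACABBACABBBBACAB…BACACCACABBACACCCCACABBACACCACABBACABBBBACABBACACCACABBACA  (len 3040)

1024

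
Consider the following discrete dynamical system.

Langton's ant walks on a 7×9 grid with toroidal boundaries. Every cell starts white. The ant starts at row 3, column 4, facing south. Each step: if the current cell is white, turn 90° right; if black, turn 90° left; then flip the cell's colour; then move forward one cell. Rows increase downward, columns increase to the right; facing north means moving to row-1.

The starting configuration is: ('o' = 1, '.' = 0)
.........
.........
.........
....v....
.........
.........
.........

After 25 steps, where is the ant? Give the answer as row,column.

0) .........
.........
.........
....v....
.........
.........
.........
1) .........
.........
.........
...<o....
.........
.........
.........
2) .........
.........
...^.....
...oo....
.........
.........
.........
3) .........
.........
...o>....
...oo....
.........
.........
.........
4) .........
.........
...oo....
...ov....
.........
.........
.........
5) .........
.........
...oo....
...o.>...
.........
.........
.........
6) .........
.........
...oo....
...o.o...
.....v...
.........
.........
7) .........
.........
...oo....
...o.o...
....<o...
.........
.........
8) .........
.........
...oo....
...o^o...
....oo...
.........
.........
9) .........
.........
...oo....
...oo>...
....oo...
.........
.........
10) .........
.........
...oo^...
...oo....
....oo...
.........
.........
11) .........
.........
...ooo>..
...oo....
....oo...
.........
.........
12) .........
.........
...oooo..
...oo.v..
....oo...
.........
.........
13) .........
.........
...oooo..
...oo<o..
....oo...
.........
.........
14) .........
.........
...oo^o..
...oooo..
....oo...
.........
.........
15) .........
.........
...o<.o..
...oooo..
....oo...
.........
.........
16) .........
.........
...o..o..
...ovoo..
....oo...
.........
.........
17) .........
.........
...o..o..
...o.>o..
....oo...
.........
.........
18) .........
.........
...o.^o..
...o..o..
....oo...
.........
.........
19) .........
.........
...o.o>..
...o..o..
....oo...
.........
.........
20) .........
......^..
...o.o...
...o..o..
....oo...
.........
.........
21) .........
......o>.
...o.o...
...o..o..
....oo...
.........
.........
22) .........
......oo.
...o.o.v.
...o..o..
....oo...
.........
.........
23) .........
......oo.
...o.o<o.
...o..o..
....oo...
.........
.........
24) .........
......^o.
...o.ooo.
...o..o..
....oo...
.........
.........
25) .........
.....<.o.
...o.ooo.
...o..o..
....oo...
.........
.........

1,5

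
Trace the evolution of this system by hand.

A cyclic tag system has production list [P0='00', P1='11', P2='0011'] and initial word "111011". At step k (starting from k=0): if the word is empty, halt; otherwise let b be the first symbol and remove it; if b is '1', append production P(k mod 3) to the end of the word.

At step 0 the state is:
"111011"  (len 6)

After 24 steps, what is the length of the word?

22

t=0: "111011"  (len 6)
t=1: "1101100"  (len 7)
t=2: "10110011"  (len 8)
t=3: "01100110011"  (len 11)
t=4: "1100110011"  (len 10)
t=5: "10011001111"  (len 11)
t=6: "00110011110011"  (len 14)
t=7: "0110011110011"  (len 13)
t=8: "110011110011"  (len 12)
t=9: "100111100110011"  (len 15)
t=10: "0011110011001100"  (len 16)
t=11: "011110011001100"  (len 15)
t=12: "11110011001100"  (len 14)
t=13: "111001100110000"  (len 15)
t=14: "1100110011000011"  (len 16)
t=15: "1001100110000110011"  (len 19)
t=16: "00110011000011001100"  (len 20)
t=17: "0110011000011001100"  (len 19)
t=18: "110011000011001100"  (len 18)
t=19: "1001100001100110000"  (len 19)
t=20: "00110000110011000011"  (len 20)
t=21: "0110000110011000011"  (len 19)
t=22: "110000110011000011"  (len 18)
t=23: "1000011001100001111"  (len 19)
t=24: "0000110011000011110011"  (len 22)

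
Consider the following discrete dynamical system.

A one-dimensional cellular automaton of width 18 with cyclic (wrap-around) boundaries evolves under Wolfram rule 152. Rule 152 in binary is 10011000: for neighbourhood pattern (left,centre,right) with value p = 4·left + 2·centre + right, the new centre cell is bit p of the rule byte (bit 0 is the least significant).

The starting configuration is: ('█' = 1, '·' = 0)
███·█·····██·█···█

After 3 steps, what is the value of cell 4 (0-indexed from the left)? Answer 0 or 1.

k=0  ███·█·····██·█···█
k=1  ██···█····█···█··█
k=2  █·█···█····█···█·█
k=3  ···█···█····█····█

0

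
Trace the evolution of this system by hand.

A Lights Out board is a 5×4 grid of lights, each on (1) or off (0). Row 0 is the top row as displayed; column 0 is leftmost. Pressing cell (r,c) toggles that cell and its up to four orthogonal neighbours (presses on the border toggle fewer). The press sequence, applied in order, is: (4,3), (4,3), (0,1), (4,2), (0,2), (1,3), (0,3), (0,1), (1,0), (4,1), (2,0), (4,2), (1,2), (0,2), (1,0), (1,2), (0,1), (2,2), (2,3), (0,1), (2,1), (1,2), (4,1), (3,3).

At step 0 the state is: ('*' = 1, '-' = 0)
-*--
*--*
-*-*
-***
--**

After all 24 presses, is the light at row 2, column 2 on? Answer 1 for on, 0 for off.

0

0) -*--
*--*
-*-*
-***
--**
1) -*--
*--*
-*-*
-**-
----
2) -*--
*--*
-*-*
-***
--**
3) *-*-
**-*
-*-*
-***
--**
4) *-*-
**-*
-*-*
-*-*
-*--
5) **-*
****
-*-*
-*-*
-*--
6) **--
**--
-*--
-*-*
-*--
7) ****
**-*
-*--
-*-*
-*--
8) ---*
*--*
-*--
-*-*
-*--
9) *--*
-*-*
**--
-*-*
-*--
10) *--*
-*-*
**--
---*
*-*-
11) *--*
**-*
----
*--*
*-*-
12) *--*
**-*
----
*-**
**-*
13) *-**
*-*-
--*-
*-**
**-*
14) **--
*---
--*-
*-**
**-*
15) -*--
-*--
*-*-
*-**
**-*
16) -**-
--**
*---
*-**
**-*
17) *---
-***
*---
*-**
**-*
18) *---
-*-*
****
*--*
**-*
19) *---
-*--
**--
*---
**-*
20) -**-
----
**--
*---
**-*
21) -**-
-*--
--*-
**--
**-*
22) -*--
--**
----
**--
**-*
23) -*--
--**
----
*---
--**
24) -*--
--**
---*
*-**
--*-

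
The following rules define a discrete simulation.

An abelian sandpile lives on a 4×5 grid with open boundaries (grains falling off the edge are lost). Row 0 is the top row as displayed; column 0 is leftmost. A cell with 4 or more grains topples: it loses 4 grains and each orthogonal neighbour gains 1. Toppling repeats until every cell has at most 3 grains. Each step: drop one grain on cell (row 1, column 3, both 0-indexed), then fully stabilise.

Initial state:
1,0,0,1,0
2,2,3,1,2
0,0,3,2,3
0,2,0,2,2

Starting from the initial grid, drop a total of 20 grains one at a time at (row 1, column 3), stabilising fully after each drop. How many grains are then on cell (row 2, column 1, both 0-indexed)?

3

0) 1,0,0,1,0
2,2,3,1,2
0,0,3,2,3
0,2,0,2,2
1) 1,0,0,1,0
2,2,3,2,2
0,0,3,2,3
0,2,0,2,2
2) 1,0,0,1,0
2,2,3,3,2
0,0,3,2,3
0,2,0,2,2
3) 1,0,1,2,1
2,3,1,3,0
0,1,1,1,1
0,2,1,3,3
4) 1,0,1,3,1
2,3,2,0,1
0,1,1,2,1
0,2,1,3,3
5) 1,0,1,3,1
2,3,2,1,1
0,1,1,2,1
0,2,1,3,3
6) 1,0,1,3,1
2,3,2,2,1
0,1,1,2,1
0,2,1,3,3
7) 1,0,1,3,1
2,3,2,3,1
0,1,1,2,1
0,2,1,3,3
8) 1,0,2,0,2
2,3,3,1,2
0,1,1,3,1
0,2,1,3,3
9) 1,0,2,0,2
2,3,3,2,2
0,1,1,3,1
0,2,1,3,3
10) 1,0,2,0,2
2,3,3,3,2
0,1,1,3,1
0,2,1,3,3
11) 1,1,3,1,2
3,0,1,2,3
0,2,3,1,3
0,2,2,1,0
12) 1,1,3,1,2
3,0,1,3,3
0,2,3,1,3
0,2,2,1,0
13) 1,1,3,2,3
3,0,2,1,1
0,2,3,3,0
0,2,2,1,1
14) 1,1,3,2,3
3,0,2,2,1
0,2,3,3,0
0,2,2,1,1
15) 1,1,3,2,3
3,0,2,3,1
0,2,3,3,0
0,2,2,1,1
16) 1,2,1,1,0
3,1,1,3,3
0,3,1,1,1
0,2,3,2,1
17) 1,2,1,2,1
3,1,2,1,0
0,3,1,2,2
0,2,3,2,1
18) 1,2,1,2,1
3,1,2,2,0
0,3,1,2,2
0,2,3,2,1
19) 1,2,1,2,1
3,1,2,3,0
0,3,1,2,2
0,2,3,2,1
20) 1,2,1,3,1
3,1,3,0,1
0,3,1,3,2
0,2,3,2,1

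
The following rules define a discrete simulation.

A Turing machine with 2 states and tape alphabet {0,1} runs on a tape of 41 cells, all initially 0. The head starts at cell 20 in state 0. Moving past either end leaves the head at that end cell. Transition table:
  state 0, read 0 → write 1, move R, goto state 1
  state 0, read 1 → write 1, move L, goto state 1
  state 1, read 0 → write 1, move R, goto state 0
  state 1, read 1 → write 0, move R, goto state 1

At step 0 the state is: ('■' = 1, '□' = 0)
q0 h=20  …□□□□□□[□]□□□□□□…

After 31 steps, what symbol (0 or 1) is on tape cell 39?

t=0: q0 h=20  …□□□□□□[□]□□□□□□…
t=1: q1 h=21  …□□□□□■[□]□□□□□□…
t=2: q0 h=22  …□□□□■■[□]□□□□□□…
t=3: q1 h=23  …□□□■■■[□]□□□□□□…
t=4: q0 h=24  …□□■■■■[□]□□□□□□…
t=5: q1 h=25  …□■■■■■[□]□□□□□□…
t=6: q0 h=26  …■■■■■■[□]□□□□□□…
t=7: q1 h=27  …■■■■■■[□]□□□□□□…
t=8: q0 h=28  …■■■■■■[□]□□□□□□…
t=9: q1 h=29  …■■■■■■[□]□□□□□□…
t=10: q0 h=30  …■■■■■■[□]□□□□□□…
t=11: q1 h=31  …■■■■■■[□]□□□□□□…
t=12: q0 h=32  …■■■■■■[□]□□□□□□…
t=13: q1 h=33  …■■■■■■[□]□□□□□□…
t=14: q0 h=34  …■■■■■■[□]□□□□□□|
t=15: q1 h=35  …■■■■■■[□]□□□□□|
t=16: q0 h=36  …■■■■■■[□]□□□□|
t=17: q1 h=37  …■■■■■■[□]□□□|
t=18: q0 h=38  …■■■■■■[□]□□|
t=19: q1 h=39  …■■■■■■[□]□|
t=20: q0 h=40  …■■■■■■[□]|
t=21: q1 h=40  …■■■■■■[■]|
t=22: q1 h=40  …■■■■■■[□]|
t=23: q0 h=40  …■■■■■■[■]|
t=24: q1 h=39  …■■■■■■[■]■|
t=25: q1 h=40  …■■■■■□[■]|
t=26: q1 h=40  …■■■■■□[□]|
t=27: q0 h=40  …■■■■■□[■]|
t=28: q1 h=39  …■■■■■■[□]■|
t=29: q0 h=40  …■■■■■■[■]|
t=30: q1 h=39  …■■■■■■[■]■|
t=31: q1 h=40  …■■■■■□[■]|

0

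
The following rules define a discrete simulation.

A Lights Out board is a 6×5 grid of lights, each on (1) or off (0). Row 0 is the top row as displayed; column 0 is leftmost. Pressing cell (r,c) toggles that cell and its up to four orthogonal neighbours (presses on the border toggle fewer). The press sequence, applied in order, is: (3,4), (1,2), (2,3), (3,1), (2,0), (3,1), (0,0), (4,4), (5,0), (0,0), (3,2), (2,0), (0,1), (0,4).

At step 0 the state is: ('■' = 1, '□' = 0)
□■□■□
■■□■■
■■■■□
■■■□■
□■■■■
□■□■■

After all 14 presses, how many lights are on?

16

gen 0: □■□■□
■■□■■
■■■■□
■■■□■
□■■■■
□■□■■
gen 1: □■□■□
■■□■■
■■■■■
■■■■□
□■■■□
□■□■■
gen 2: □■■■□
■□■□■
■■□■■
■■■■□
□■■■□
□■□■■
gen 3: □■■■□
■□■■■
■■■□□
■■■□□
□■■■□
□■□■■
gen 4: □■■■□
■□■■■
■□■□□
□□□□□
□□■■□
□■□■■
gen 5: □■■■□
□□■■■
□■■□□
■□□□□
□□■■□
□■□■■
gen 6: □■■■□
□□■■■
□□■□□
□■■□□
□■■■□
□■□■■
gen 7: ■□■■□
■□■■■
□□■□□
□■■□□
□■■■□
□■□■■
gen 8: ■□■■□
■□■■■
□□■□□
□■■□■
□■■□■
□■□■□
gen 9: ■□■■□
■□■■■
□□■□□
□■■□■
■■■□■
■□□■□
gen 10: □■■■□
□□■■■
□□■□□
□■■□■
■■■□■
■□□■□
gen 11: □■■■□
□□■■■
□□□□□
□□□■■
■■□□■
■□□■□
gen 12: □■■■□
■□■■■
■■□□□
■□□■■
■■□□■
■□□■□
gen 13: ■□□■□
■■■■■
■■□□□
■□□■■
■■□□■
■□□■□
gen 14: ■□□□■
■■■■□
■■□□□
■□□■■
■■□□■
■□□■□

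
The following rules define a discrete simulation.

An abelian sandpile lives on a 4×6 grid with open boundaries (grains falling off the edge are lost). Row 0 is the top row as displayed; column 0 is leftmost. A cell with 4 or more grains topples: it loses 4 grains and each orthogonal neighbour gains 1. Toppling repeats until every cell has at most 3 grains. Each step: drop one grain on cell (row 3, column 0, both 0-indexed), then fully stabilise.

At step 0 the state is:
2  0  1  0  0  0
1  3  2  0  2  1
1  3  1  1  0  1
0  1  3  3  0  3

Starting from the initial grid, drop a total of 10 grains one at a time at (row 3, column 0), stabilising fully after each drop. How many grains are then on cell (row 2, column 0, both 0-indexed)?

gen 0: 2  0  1  0  0  0
1  3  2  0  2  1
1  3  1  1  0  1
0  1  3  3  0  3
gen 1: 2  0  1  0  0  0
1  3  2  0  2  1
1  3  1  1  0  1
1  1  3  3  0  3
gen 2: 2  0  1  0  0  0
1  3  2  0  2  1
1  3  1  1  0  1
2  1  3  3  0  3
gen 3: 2  0  1  0  0  0
1  3  2  0  2  1
1  3  1  1  0  1
3  1  3  3  0  3
gen 4: 2  0  1  0  0  0
1  3  2  0  2  1
2  3  1  1  0  1
0  2  3  3  0  3
gen 5: 2  0  1  0  0  0
1  3  2  0  2  1
2  3  1  1  0  1
1  2  3  3  0  3
gen 6: 2  0  1  0  0  0
1  3  2  0  2  1
2  3  1  1  0  1
2  2  3  3  0  3
gen 7: 2  0  1  0  0  0
1  3  2  0  2  1
2  3  1  1  0  1
3  2  3  3  0  3
gen 8: 2  0  1  0  0  0
1  3  2  0  2  1
3  3  1  1  0  1
0  3  3  3  0  3
gen 9: 2  0  1  0  0  0
1  3  2  0  2  1
3  3  1  1  0  1
1  3  3  3  0  3
gen 10: 2  0  1  0  0  0
1  3  2  0  2  1
3  3  1  1  0  1
2  3  3  3  0  3

3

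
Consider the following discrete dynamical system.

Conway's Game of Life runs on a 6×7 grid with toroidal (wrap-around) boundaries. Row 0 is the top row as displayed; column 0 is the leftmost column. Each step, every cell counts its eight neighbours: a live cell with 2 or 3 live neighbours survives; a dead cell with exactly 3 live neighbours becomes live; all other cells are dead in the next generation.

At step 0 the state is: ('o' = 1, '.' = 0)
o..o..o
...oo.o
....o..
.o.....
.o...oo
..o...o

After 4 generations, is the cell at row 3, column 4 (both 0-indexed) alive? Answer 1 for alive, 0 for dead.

0) o..o..o
...oo.o
....o..
.o.....
.o...oo
..o...o
1) o.ooo.o
o..oo.o
...ooo.
o....o.
.oo..oo
.oo....
2) ....o.o
oo.....
o..o...
oooo...
..o..oo
....o..
3) o....o.
oo....o
...o..o
o..oo..
o.o.ooo
...oo.o
4) .o..oo.
.o...o.
.oooooo
ooo....
ooo....
.o.o...

0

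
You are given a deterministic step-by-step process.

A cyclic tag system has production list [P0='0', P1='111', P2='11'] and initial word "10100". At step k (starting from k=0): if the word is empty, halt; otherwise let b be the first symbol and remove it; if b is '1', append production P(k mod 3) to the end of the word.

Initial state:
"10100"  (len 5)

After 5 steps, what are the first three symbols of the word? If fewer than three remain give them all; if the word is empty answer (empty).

011

gen 0: "10100"  (len 5)
gen 1: "01000"  (len 5)
gen 2: "1000"  (len 4)
gen 3: "00011"  (len 5)
gen 4: "0011"  (len 4)
gen 5: "011"  (len 3)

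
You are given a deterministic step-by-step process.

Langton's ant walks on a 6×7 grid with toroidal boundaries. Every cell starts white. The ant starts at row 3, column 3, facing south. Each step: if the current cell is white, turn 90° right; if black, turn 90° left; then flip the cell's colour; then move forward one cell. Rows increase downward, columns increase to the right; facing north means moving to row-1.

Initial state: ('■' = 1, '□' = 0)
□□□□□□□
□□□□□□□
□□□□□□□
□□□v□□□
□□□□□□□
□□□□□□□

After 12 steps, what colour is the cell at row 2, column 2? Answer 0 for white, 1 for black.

k=0  □□□□□□□
□□□□□□□
□□□□□□□
□□□v□□□
□□□□□□□
□□□□□□□
k=1  □□□□□□□
□□□□□□□
□□□□□□□
□□<■□□□
□□□□□□□
□□□□□□□
k=2  □□□□□□□
□□□□□□□
□□^□□□□
□□■■□□□
□□□□□□□
□□□□□□□
k=3  □□□□□□□
□□□□□□□
□□■>□□□
□□■■□□□
□□□□□□□
□□□□□□□
k=4  □□□□□□□
□□□□□□□
□□■■□□□
□□■v□□□
□□□□□□□
□□□□□□□
k=5  □□□□□□□
□□□□□□□
□□■■□□□
□□■□>□□
□□□□□□□
□□□□□□□
k=6  □□□□□□□
□□□□□□□
□□■■□□□
□□■□■□□
□□□□v□□
□□□□□□□
k=7  □□□□□□□
□□□□□□□
□□■■□□□
□□■□■□□
□□□<■□□
□□□□□□□
k=8  □□□□□□□
□□□□□□□
□□■■□□□
□□■^■□□
□□□■■□□
□□□□□□□
k=9  □□□□□□□
□□□□□□□
□□■■□□□
□□■■>□□
□□□■■□□
□□□□□□□
k=10  □□□□□□□
□□□□□□□
□□■■^□□
□□■■□□□
□□□■■□□
□□□□□□□
k=11  □□□□□□□
□□□□□□□
□□■■■>□
□□■■□□□
□□□■■□□
□□□□□□□
k=12  □□□□□□□
□□□□□□□
□□■■■■□
□□■■□v□
□□□■■□□
□□□□□□□

1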